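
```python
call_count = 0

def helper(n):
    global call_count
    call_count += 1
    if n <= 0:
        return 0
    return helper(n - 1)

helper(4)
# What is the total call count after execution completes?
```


helper(4) calls helper(3) calls ... calls helper(0)
Total calls: 4 + 1 (for base case) = 5


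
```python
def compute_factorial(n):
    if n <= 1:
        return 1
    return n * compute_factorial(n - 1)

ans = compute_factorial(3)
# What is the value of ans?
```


compute_factorial(3)
= 3 * compute_factorial(2)
= 3 * 2 * compute_factorial(1)
= 3 * 2 * 1
= 6


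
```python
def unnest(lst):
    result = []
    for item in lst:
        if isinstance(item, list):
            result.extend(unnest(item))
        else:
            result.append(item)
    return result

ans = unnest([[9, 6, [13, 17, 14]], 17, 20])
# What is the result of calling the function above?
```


unnest([[9, 6, [13, 17, 14]], 17, 20])
Processing each element:
  [9, 6, [13, 17, 14]] is a list -> unnest recursively -> [9, 6, 13, 17, 14]
  17 is not a list -> append 17
  20 is not a list -> append 20
= [9, 6, 13, 17, 14, 17, 20]


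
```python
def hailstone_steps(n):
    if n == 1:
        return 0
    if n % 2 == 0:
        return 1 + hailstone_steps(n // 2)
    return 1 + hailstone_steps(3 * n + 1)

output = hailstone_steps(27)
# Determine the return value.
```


hailstone_steps(27)
27 is odd -> 3*27+1 = 82 -> hailstone_steps(82)
82 is even -> hailstone_steps(41)
41 is odd -> 3*41+1 = 124 -> hailstone_steps(124)
124 is even -> hailstone_steps(62)
62 is even -> hailstone_steps(31)
31 is odd -> 3*31+1 = 94 -> hailstone_steps(94)
94 is even -> hailstone_steps(47)
47 is odd -> 3*47+1 = 142 -> hailstone_steps(142)
142 is even -> hailstone_steps(71)
71 is odd -> 3*71+1 = 214 -> hailstone_steps(214)
214 is even -> hailstone_steps(107)
107 is odd -> 3*107+1 = 322 -> hailstone_steps(322)
322 is even -> hailstone_steps(161)
161 is odd -> 3*161+1 = 484 -> hailstone_steps(484)
484 is even -> hailstone_steps(242)
242 is even -> hailstone_steps(121)
121 is odd -> 3*121+1 = 364 -> hailstone_steps(364)
364 is even -> hailstone_steps(182)
182 is even -> hailstone_steps(91)
91 is odd -> 3*91+1 = 274 -> hailstone_steps(274)
274 is even -> hailstone_steps(137)
137 is odd -> 3*137+1 = 412 -> hailstone_steps(412)
412 is even -> hailstone_steps(206)
206 is even -> hailstone_steps(103)
103 is odd -> 3*103+1 = 310 -> hailstone_steps(310)
310 is even -> hailstone_steps(155)
155 is odd -> 3*155+1 = 466 -> hailstone_steps(466)
466 is even -> hailstone_steps(233)
233 is odd -> 3*233+1 = 700 -> hailstone_steps(700)
700 is even -> hailstone_steps(350)
350 is even -> hailstone_steps(175)
175 is odd -> 3*175+1 = 526 -> hailstone_steps(526)
526 is even -> hailstone_steps(263)
263 is odd -> 3*263+1 = 790 -> hailstone_steps(790)
790 is even -> hailstone_steps(395)
395 is odd -> 3*395+1 = 1186 -> hailstone_steps(1186)
1186 is even -> hailstone_steps(593)
593 is odd -> 3*593+1 = 1780 -> hailstone_steps(1780)
1780 is even -> hailstone_steps(890)
890 is even -> hailstone_steps(445)
445 is odd -> 3*445+1 = 1336 -> hailstone_steps(1336)
1336 is even -> hailstone_steps(668)
668 is even -> hailstone_steps(334)
334 is even -> hailstone_steps(167)
167 is odd -> 3*167+1 = 502 -> hailstone_steps(502)
502 is even -> hailstone_steps(251)
251 is odd -> 3*251+1 = 754 -> hailstone_steps(754)
754 is even -> hailstone_steps(377)
377 is odd -> 3*377+1 = 1132 -> hailstone_steps(1132)
1132 is even -> hailstone_steps(566)
566 is even -> hailstone_steps(283)
283 is odd -> 3*283+1 = 850 -> hailstone_steps(850)
850 is even -> hailstone_steps(425)
425 is odd -> 3*425+1 = 1276 -> hailstone_steps(1276)
1276 is even -> hailstone_steps(638)
638 is even -> hailstone_steps(319)
319 is odd -> 3*319+1 = 958 -> hailstone_steps(958)
958 is even -> hailstone_steps(479)
479 is odd -> 3*479+1 = 1438 -> hailstone_steps(1438)
1438 is even -> hailstone_steps(719)
719 is odd -> 3*719+1 = 2158 -> hailstone_steps(2158)
2158 is even -> hailstone_steps(1079)
1079 is odd -> 3*1079+1 = 3238 -> hailstone_steps(3238)
3238 is even -> hailstone_steps(1619)
1619 is odd -> 3*1619+1 = 4858 -> hailstone_steps(4858)
4858 is even -> hailstone_steps(2429)
2429 is odd -> 3*2429+1 = 7288 -> hailstone_steps(7288)
7288 is even -> hailstone_steps(3644)
3644 is even -> hailstone_steps(1822)
1822 is even -> hailstone_steps(911)
911 is odd -> 3*911+1 = 2734 -> hailstone_steps(2734)
2734 is even -> hailstone_steps(1367)
1367 is odd -> 3*1367+1 = 4102 -> hailstone_steps(4102)
4102 is even -> hailstone_steps(2051)
2051 is odd -> 3*2051+1 = 6154 -> hailstone_steps(6154)
6154 is even -> hailstone_steps(3077)
3077 is odd -> 3*3077+1 = 9232 -> hailstone_steps(9232)
9232 is even -> hailstone_steps(4616)
4616 is even -> hailstone_steps(2308)
2308 is even -> hailstone_steps(1154)
1154 is even -> hailstone_steps(577)
577 is odd -> 3*577+1 = 1732 -> hailstone_steps(1732)
1732 is even -> hailstone_steps(866)
866 is even -> hailstone_steps(433)
433 is odd -> 3*433+1 = 1300 -> hailstone_steps(1300)
1300 is even -> hailstone_steps(650)
650 is even -> hailstone_steps(325)
325 is odd -> 3*325+1 = 976 -> hailstone_steps(976)
976 is even -> hailstone_steps(488)
488 is even -> hailstone_steps(244)
244 is even -> hailstone_steps(122)
122 is even -> hailstone_steps(61)
61 is odd -> 3*61+1 = 184 -> hailstone_steps(184)
184 is even -> hailstone_steps(92)
92 is even -> hailstone_steps(46)
46 is even -> hailstone_steps(23)
23 is odd -> 3*23+1 = 70 -> hailstone_steps(70)
70 is even -> hailstone_steps(35)
35 is odd -> 3*35+1 = 106 -> hailstone_steps(106)
106 is even -> hailstone_steps(53)
53 is odd -> 3*53+1 = 160 -> hailstone_steps(160)
160 is even -> hailstone_steps(80)
80 is even -> hailstone_steps(40)
40 is even -> hailstone_steps(20)
20 is even -> hailstone_steps(10)
10 is even -> hailstone_steps(5)
5 is odd -> 3*5+1 = 16 -> hailstone_steps(16)
16 is even -> hailstone_steps(8)
8 is even -> hailstone_steps(4)
4 is even -> hailstone_steps(2)
2 is even -> hailstone_steps(1)
Reached 1 after 111 steps
= 111


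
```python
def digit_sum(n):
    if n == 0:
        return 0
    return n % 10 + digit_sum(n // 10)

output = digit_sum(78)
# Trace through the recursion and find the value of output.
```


digit_sum(78)
= 8 + digit_sum(7)
= 8 + 7 + digit_sum(0)
= 8 + 7 + 0
= 15


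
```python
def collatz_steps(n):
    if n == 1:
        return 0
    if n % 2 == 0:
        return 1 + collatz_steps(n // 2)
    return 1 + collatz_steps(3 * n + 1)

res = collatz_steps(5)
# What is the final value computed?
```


collatz_steps(5)
5 is odd -> 3*5+1 = 16 -> collatz_steps(16)
16 is even -> collatz_steps(8)
8 is even -> collatz_steps(4)
4 is even -> collatz_steps(2)
2 is even -> collatz_steps(1)
Reached 1 after 5 steps
= 5


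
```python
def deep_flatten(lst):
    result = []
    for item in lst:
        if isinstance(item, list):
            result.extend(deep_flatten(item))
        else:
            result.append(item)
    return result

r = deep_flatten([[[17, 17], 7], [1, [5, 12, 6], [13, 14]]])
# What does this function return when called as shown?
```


deep_flatten([[[17, 17], 7], [1, [5, 12, 6], [13, 14]]])
Processing each element:
  [[17, 17], 7] is a list -> deep_flatten recursively -> [17, 17, 7]
  [1, [5, 12, 6], [13, 14]] is a list -> deep_flatten recursively -> [1, 5, 12, 6, 13, 14]
= [17, 17, 7, 1, 5, 12, 6, 13, 14]


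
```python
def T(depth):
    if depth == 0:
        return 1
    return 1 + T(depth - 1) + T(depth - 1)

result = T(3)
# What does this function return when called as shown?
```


T(3)
= 1 + T(2) + T(2)
= 1 + 2 * T(2)
T(k) = 2^(k+1) - 1
T(0) = 1
T(1) = 3
T(2) = 7
T(3) = 15
T(3) = 2^4 - 1 = 15


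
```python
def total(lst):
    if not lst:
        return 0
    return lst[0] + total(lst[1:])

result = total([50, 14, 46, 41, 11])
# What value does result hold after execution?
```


total([50, 14, 46, 41, 11])
= 50 + total([14, 46, 41, 11])
= 50 + 14 + total([46, 41, 11])
= 50 + 14 + 46 + total([41, 11])
= 50 + 14 + 46 + 41 + total([11])
= 50 + 14 + 46 + 41 + 11 + total([])
= 50 + 14 + 46 + 41 + 11 + 0
= 162


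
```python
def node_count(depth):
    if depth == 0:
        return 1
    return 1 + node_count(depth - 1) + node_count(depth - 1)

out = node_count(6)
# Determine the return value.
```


node_count(6)
= 1 + node_count(5) + node_count(5)
= 1 + 2 * node_count(5)
node_count(k) = 2^(k+1) - 1
node_count(0) = 1
node_count(1) = 3
node_count(2) = 7
node_count(3) = 15
node_count(4) = 31
node_count(6) = 2^7 - 1 = 127


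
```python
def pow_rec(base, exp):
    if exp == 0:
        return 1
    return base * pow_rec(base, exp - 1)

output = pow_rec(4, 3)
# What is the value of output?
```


pow_rec(4, 3)
= 4 * pow_rec(4, 2)
= 4 * 4 * pow_rec(4, 1)
= 4 * 4 * 4 * pow_rec(4, 0)
= 4 * 4 * 4 * 1
= 64


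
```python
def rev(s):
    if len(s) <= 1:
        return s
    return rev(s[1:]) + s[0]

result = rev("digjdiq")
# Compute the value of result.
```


rev("digjdiq")
= rev("igjdiq") + "d"
= rev("gjdiq") + "i" + "d"
= rev("jdiq") + "g" + "i" + "d"
= rev("diq") + "j" + "g" + "i" + "d"
= rev("iq") + "d" + "j" + "g" + "i" + "d"
= rev("q") + "i" + "d" + "j" + "g" + "i" + "d"
= "q" + "i" + "d" + "j" + "g" + "i" + "d"
= "qidjgid"


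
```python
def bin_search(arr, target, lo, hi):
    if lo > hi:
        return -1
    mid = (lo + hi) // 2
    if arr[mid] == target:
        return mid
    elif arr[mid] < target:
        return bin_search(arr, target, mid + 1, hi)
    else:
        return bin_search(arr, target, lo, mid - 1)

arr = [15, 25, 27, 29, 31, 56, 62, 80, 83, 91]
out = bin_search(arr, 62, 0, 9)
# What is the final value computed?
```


bin_search(arr, 62, 0, 9)
lo=0, hi=9, mid=4, arr[mid]=31
31 < 62, search right half
lo=5, hi=9, mid=7, arr[mid]=80
80 > 62, search left half
lo=5, hi=6, mid=5, arr[mid]=56
56 < 62, search right half
lo=6, hi=6, mid=6, arr[mid]=62
arr[6] == 62, found at index 6
= 6


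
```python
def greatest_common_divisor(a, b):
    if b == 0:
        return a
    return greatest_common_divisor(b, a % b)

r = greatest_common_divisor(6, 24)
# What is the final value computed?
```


greatest_common_divisor(6, 24)
= greatest_common_divisor(24, 6 % 24) = greatest_common_divisor(24, 6)
= greatest_common_divisor(6, 24 % 6) = greatest_common_divisor(6, 0)
b == 0, return a = 6


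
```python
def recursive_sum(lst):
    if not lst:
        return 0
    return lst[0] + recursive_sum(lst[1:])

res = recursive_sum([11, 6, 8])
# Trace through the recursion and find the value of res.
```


recursive_sum([11, 6, 8])
= 11 + recursive_sum([6, 8])
= 11 + 6 + recursive_sum([8])
= 11 + 6 + 8 + recursive_sum([])
= 11 + 6 + 8 + 0
= 25


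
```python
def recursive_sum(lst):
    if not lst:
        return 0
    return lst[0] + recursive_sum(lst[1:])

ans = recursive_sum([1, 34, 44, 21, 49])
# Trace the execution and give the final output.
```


recursive_sum([1, 34, 44, 21, 49])
= 1 + recursive_sum([34, 44, 21, 49])
= 1 + 34 + recursive_sum([44, 21, 49])
= 1 + 34 + 44 + recursive_sum([21, 49])
= 1 + 34 + 44 + 21 + recursive_sum([49])
= 1 + 34 + 44 + 21 + 49 + recursive_sum([])
= 1 + 34 + 44 + 21 + 49 + 0
= 149


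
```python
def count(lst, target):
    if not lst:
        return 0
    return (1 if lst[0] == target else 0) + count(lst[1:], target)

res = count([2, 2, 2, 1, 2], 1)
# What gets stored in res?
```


count([2, 2, 2, 1, 2], 1)
lst[0]=2 != 1: 0 + count([2, 2, 1, 2], 1)
lst[0]=2 != 1: 0 + count([2, 1, 2], 1)
lst[0]=2 != 1: 0 + count([1, 2], 1)
lst[0]=1 == 1: 1 + count([2], 1)
lst[0]=2 != 1: 0 + count([], 1)
= 1


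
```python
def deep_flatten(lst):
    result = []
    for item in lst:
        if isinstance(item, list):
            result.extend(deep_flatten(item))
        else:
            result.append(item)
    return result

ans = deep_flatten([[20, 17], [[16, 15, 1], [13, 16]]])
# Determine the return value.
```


deep_flatten([[20, 17], [[16, 15, 1], [13, 16]]])
Processing each element:
  [20, 17] is a list -> deep_flatten recursively -> [20, 17]
  [[16, 15, 1], [13, 16]] is a list -> deep_flatten recursively -> [16, 15, 1, 13, 16]
= [20, 17, 16, 15, 1, 13, 16]


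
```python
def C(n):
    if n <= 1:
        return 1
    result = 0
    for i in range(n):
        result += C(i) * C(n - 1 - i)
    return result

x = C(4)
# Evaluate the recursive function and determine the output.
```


C(4)
= sum of C(i) * C(4-1-i) for i in 0..3
First compute sub-values bottom-up:
  C(0) = 1, C(1) = 1
  C(2) = 1*1 + 1*1 = 2
  C(3) = 1*2 + 1*1 + 2*1 = 5
Now C(4):
  C(0)*C(3) = 1*5 = 5
  C(1)*C(2) = 1*2 = 2
  C(2)*C(1) = 2*1 = 2
  C(3)*C(0) = 5*1 = 5
= 5 + 2 + 2 + 5
= 14


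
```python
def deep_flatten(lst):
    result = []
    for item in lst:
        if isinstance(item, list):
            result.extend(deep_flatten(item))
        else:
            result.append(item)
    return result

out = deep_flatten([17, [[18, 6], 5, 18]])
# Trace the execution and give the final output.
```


deep_flatten([17, [[18, 6], 5, 18]])
Processing each element:
  17 is not a list -> append 17
  [[18, 6], 5, 18] is a list -> deep_flatten recursively -> [18, 6, 5, 18]
= [17, 18, 6, 5, 18]


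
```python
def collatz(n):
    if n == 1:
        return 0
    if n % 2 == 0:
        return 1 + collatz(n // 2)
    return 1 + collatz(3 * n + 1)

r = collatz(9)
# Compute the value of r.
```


collatz(9)
9 is odd -> 3*9+1 = 28 -> collatz(28)
28 is even -> collatz(14)
14 is even -> collatz(7)
7 is odd -> 3*7+1 = 22 -> collatz(22)
22 is even -> collatz(11)
11 is odd -> 3*11+1 = 34 -> collatz(34)
34 is even -> collatz(17)
17 is odd -> 3*17+1 = 52 -> collatz(52)
52 is even -> collatz(26)
26 is even -> collatz(13)
13 is odd -> 3*13+1 = 40 -> collatz(40)
40 is even -> collatz(20)
20 is even -> collatz(10)
10 is even -> collatz(5)
5 is odd -> 3*5+1 = 16 -> collatz(16)
16 is even -> collatz(8)
8 is even -> collatz(4)
4 is even -> collatz(2)
2 is even -> collatz(1)
Reached 1 after 19 steps
= 19


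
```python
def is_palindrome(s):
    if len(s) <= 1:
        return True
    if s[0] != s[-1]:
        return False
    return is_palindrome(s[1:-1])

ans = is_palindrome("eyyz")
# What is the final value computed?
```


is_palindrome("eyyz")
"eyyz": s[0]='e' != s[-1]='z' -> False
= False


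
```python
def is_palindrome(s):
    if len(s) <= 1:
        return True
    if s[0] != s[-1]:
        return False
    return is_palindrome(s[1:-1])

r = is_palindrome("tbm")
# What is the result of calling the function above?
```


is_palindrome("tbm")
"tbm": s[0]='t' != s[-1]='m' -> False
= False


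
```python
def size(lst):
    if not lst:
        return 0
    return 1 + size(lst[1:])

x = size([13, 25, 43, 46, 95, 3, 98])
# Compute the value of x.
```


size([13, 25, 43, 46, 95, 3, 98])
= 1 + size([25, 43, 46, 95, 3, 98])
= 1 + 1 + size([43, 46, 95, 3, 98])
= 1 + 1 + 1 + size([46, 95, 3, 98])
= 1 + 1 + 1 + 1 + size([95, 3, 98])
= 1 + 1 + 1 + 1 + 1 + size([3, 98])
= 1 + 1 + 1 + 1 + 1 + 1 + size([98])
= 1 + 1 + 1 + 1 + 1 + 1 + 1 + size([])
= 1 + 1 + 1 + 1 + 1 + 1 + 1 + 0
= 7


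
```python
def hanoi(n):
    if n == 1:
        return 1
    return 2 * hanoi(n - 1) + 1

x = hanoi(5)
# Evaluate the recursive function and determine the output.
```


hanoi(5)
= 2 * hanoi(4) + 1
= 2 * (2 * hanoi(3) + 1) + 1
= 2 * (2 * (2 * hanoi(2) + 1) + 1) + 1
= 2 * (2 * (2 * (2 * hanoi(1) + 1) + 1) + 1) + 1
Now compute bottom-up:
hanoi(1) = 1
hanoi(2) = 2 * 1 + 1 = 3
hanoi(3) = 2 * 3 + 1 = 7
hanoi(4) = 2 * 7 + 1 = 15
hanoi(5) = 2 * 15 + 1 = 31
= 31


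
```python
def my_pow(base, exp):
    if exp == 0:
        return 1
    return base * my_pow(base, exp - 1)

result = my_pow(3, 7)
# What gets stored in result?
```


my_pow(3, 7)
= 3 * my_pow(3, 6)
= 3 * 3 * my_pow(3, 5)
= 3 * 3 * 3 * my_pow(3, 4)
= 3 * 3 * 3 * 3 * my_pow(3, 3)
= 3 * 3 * 3 * 3 * 3 * my_pow(3, 2)
= 3 * 3 * 3 * 3 * 3 * 3 * my_pow(3, 1)
= 3 * 3 * 3 * 3 * 3 * 3 * 3 * my_pow(3, 0)
= 3 * 3 * 3 * 3 * 3 * 3 * 3 * 1
= 2187


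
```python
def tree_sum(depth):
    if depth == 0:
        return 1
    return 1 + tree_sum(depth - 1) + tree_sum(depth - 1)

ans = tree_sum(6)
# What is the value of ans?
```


tree_sum(6)
= 1 + tree_sum(5) + tree_sum(5)
= 1 + 2 * tree_sum(5)
tree_sum(k) = 2^(k+1) - 1
tree_sum(0) = 1
tree_sum(1) = 3
tree_sum(2) = 7
tree_sum(3) = 15
tree_sum(4) = 31
tree_sum(6) = 2^7 - 1 = 127


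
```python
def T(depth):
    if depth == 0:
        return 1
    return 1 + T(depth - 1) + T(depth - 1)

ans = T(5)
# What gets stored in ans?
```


T(5)
= 1 + T(4) + T(4)
= 1 + 2 * T(4)
T(k) = 2^(k+1) - 1
T(0) = 1
T(1) = 3
T(2) = 7
T(3) = 15
T(4) = 31
T(5) = 2^6 - 1 = 63


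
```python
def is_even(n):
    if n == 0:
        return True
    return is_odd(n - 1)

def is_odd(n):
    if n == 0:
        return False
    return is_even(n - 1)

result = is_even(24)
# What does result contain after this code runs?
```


is_even(24)
= is_odd(23)
= is_even(22)
= is_odd(21)
= is_even(20)
= is_odd(19)
= is_even(18)
= is_odd(17)
= is_even(16)
= is_odd(15)
= is_even(14)
= is_odd(13)
= is_even(12)
= is_odd(11)
= is_even(10)
= is_odd(9)
= is_even(8)
= is_odd(7)
= is_even(6)
= is_odd(5)
= is_even(4)
= is_odd(3)
= is_even(2)
= is_odd(1)
= is_even(0)
n == 0: return True
= True


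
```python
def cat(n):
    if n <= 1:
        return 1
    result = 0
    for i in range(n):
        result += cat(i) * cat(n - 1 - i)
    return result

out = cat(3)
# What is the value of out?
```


cat(3)
= sum of cat(i) * cat(3-1-i) for i in 0..2
First compute sub-values bottom-up:
  cat(0) = 1, cat(1) = 1
  cat(2) = 1*1 + 1*1 = 2
Now cat(3):
  cat(0)*cat(2) = 1*2 = 2
  cat(1)*cat(1) = 1*1 = 1
  cat(2)*cat(0) = 2*1 = 2
= 2 + 1 + 2
= 5


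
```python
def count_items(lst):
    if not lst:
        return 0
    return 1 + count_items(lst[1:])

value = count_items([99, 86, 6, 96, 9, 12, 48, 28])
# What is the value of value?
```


count_items([99, 86, 6, 96, 9, 12, 48, 28])
= 1 + count_items([86, 6, 96, 9, 12, 48, 28])
= 1 + 1 + count_items([6, 96, 9, 12, 48, 28])
= 1 + 1 + 1 + count_items([96, 9, 12, 48, 28])
= 1 + 1 + 1 + 1 + count_items([9, 12, 48, 28])
= 1 + 1 + 1 + 1 + 1 + count_items([12, 48, 28])
= 1 + 1 + 1 + 1 + 1 + 1 + count_items([48, 28])
= 1 + 1 + 1 + 1 + 1 + 1 + 1 + count_items([28])
= 1 + 1 + 1 + 1 + 1 + 1 + 1 + 1 + count_items([])
= 1 + 1 + 1 + 1 + 1 + 1 + 1 + 1 + 0
= 8


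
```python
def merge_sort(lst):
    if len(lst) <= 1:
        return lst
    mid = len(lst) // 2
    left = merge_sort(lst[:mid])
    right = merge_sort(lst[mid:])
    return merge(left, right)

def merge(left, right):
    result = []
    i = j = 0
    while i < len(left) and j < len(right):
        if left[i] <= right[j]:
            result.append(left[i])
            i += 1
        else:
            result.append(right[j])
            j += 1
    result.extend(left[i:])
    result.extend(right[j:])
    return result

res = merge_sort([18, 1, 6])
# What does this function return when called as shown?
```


merge_sort([18, 1, 6])
Split into [18] and [1, 6]
Left sorted: [18]
Right sorted: [1, 6]
Merge [18] and [1, 6]
= [1, 6, 18]


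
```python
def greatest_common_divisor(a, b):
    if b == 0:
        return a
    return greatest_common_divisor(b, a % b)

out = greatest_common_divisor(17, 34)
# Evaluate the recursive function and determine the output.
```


greatest_common_divisor(17, 34)
= greatest_common_divisor(34, 17 % 34) = greatest_common_divisor(34, 17)
= greatest_common_divisor(17, 34 % 17) = greatest_common_divisor(17, 0)
b == 0, return a = 17


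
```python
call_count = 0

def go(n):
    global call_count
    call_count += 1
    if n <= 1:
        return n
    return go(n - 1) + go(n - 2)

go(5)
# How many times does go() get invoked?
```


go(5) calls go(4) and go(3); each non-base call branches into two more.
Let C(k) = total number of calls made by go(k), including the call to go(k) itself.
Base cases: C(0) = 1, C(1) = 1
Recurrence: C(k) = 1 + C(k-1) + C(k-2)
  C(2) = 1 + C(1) + C(0) = 1 + 1 + 1 = 3
  C(3) = 1 + C(2) + C(1) = 1 + 3 + 1 = 5
  C(4) = 1 + C(3) + C(2) = 1 + 5 + 3 = 9
  C(5) = 1 + C(4) + C(3) = 1 + 9 + 5 = 15
Total calls = C(5) = 15


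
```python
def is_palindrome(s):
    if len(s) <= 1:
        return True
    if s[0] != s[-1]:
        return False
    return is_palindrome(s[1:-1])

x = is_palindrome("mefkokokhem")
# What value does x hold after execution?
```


is_palindrome("mefkokokhem")
"mefkokokhem": s[0]='m' == s[-1]='m' -> is_palindrome("efkokokhe")
"efkokokhe": s[0]='e' == s[-1]='e' -> is_palindrome("fkokokh")
"fkokokh": s[0]='f' != s[-1]='h' -> False
= False


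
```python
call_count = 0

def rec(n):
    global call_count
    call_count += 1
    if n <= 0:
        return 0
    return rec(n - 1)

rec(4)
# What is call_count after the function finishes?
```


rec(4) calls rec(3) calls ... calls rec(0)
Total calls: 4 + 1 (for base case) = 5


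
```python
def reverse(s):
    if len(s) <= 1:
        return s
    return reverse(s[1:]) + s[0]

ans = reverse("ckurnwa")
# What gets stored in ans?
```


reverse("ckurnwa")
= reverse("kurnwa") + "c"
= reverse("urnwa") + "k" + "c"
= reverse("rnwa") + "u" + "k" + "c"
= reverse("nwa") + "r" + "u" + "k" + "c"
= reverse("wa") + "n" + "r" + "u" + "k" + "c"
= reverse("a") + "w" + "n" + "r" + "u" + "k" + "c"
= "a" + "w" + "n" + "r" + "u" + "k" + "c"
= "awnrukc"


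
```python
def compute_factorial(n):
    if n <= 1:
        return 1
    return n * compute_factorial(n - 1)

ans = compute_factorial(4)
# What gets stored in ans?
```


compute_factorial(4)
= 4 * compute_factorial(3)
= 4 * 3 * compute_factorial(2)
= 4 * 3 * 2 * compute_factorial(1)
= 4 * 3 * 2 * 1
= 24


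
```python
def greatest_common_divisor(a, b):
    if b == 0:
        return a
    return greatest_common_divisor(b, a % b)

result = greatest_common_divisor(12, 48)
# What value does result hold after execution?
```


greatest_common_divisor(12, 48)
= greatest_common_divisor(48, 12 % 48) = greatest_common_divisor(48, 12)
= greatest_common_divisor(12, 48 % 12) = greatest_common_divisor(12, 0)
b == 0, return a = 12


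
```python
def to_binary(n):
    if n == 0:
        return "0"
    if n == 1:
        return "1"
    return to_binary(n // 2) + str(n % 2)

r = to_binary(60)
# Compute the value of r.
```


to_binary(60)
= to_binary(30) + "0"
= to_binary(15) + "0" + "0"
= to_binary(7) + "1" + "0" + "0"
= to_binary(3) + "1" + "1" + "0" + "0"
= to_binary(1) + "1" + "1" + "1" + "0" + "0"
= "1" + "1" + "1" + "1" + "0" + "0"
= "111100"


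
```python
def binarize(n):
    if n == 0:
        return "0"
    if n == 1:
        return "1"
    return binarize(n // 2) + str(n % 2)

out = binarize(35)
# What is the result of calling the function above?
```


binarize(35)
= binarize(17) + "1"
= binarize(8) + "1" + "1"
= binarize(4) + "0" + "1" + "1"
= binarize(2) + "0" + "0" + "1" + "1"
= binarize(1) + "0" + "0" + "0" + "1" + "1"
= "1" + "0" + "0" + "0" + "1" + "1"
= "100011"


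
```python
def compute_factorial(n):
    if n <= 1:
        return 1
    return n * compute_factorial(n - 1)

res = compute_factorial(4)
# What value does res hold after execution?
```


compute_factorial(4)
= 4 * compute_factorial(3)
= 4 * 3 * compute_factorial(2)
= 4 * 3 * 2 * compute_factorial(1)
= 4 * 3 * 2 * 1
= 24


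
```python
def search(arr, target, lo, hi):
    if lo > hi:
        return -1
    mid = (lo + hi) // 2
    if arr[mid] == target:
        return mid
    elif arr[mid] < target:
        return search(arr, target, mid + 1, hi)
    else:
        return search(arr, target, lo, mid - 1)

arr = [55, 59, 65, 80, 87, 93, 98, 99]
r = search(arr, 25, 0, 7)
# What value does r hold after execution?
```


search(arr, 25, 0, 7)
lo=0, hi=7, mid=3, arr[mid]=80
80 > 25, search left half
lo=0, hi=2, mid=1, arr[mid]=59
59 > 25, search left half
lo=0, hi=0, mid=0, arr[mid]=55
55 > 25, search left half
lo > hi, target not found, return -1
= -1


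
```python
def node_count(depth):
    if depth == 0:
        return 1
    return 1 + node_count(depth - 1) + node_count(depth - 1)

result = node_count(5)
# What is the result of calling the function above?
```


node_count(5)
= 1 + node_count(4) + node_count(4)
= 1 + 2 * node_count(4)
node_count(k) = 2^(k+1) - 1
node_count(0) = 1
node_count(1) = 3
node_count(2) = 7
node_count(3) = 15
node_count(4) = 31
node_count(5) = 2^6 - 1 = 63


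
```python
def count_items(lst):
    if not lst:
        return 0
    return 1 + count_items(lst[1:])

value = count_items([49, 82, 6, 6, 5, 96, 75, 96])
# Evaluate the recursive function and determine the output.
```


count_items([49, 82, 6, 6, 5, 96, 75, 96])
= 1 + count_items([82, 6, 6, 5, 96, 75, 96])
= 1 + 1 + count_items([6, 6, 5, 96, 75, 96])
= 1 + 1 + 1 + count_items([6, 5, 96, 75, 96])
= 1 + 1 + 1 + 1 + count_items([5, 96, 75, 96])
= 1 + 1 + 1 + 1 + 1 + count_items([96, 75, 96])
= 1 + 1 + 1 + 1 + 1 + 1 + count_items([75, 96])
= 1 + 1 + 1 + 1 + 1 + 1 + 1 + count_items([96])
= 1 + 1 + 1 + 1 + 1 + 1 + 1 + 1 + count_items([])
= 1 + 1 + 1 + 1 + 1 + 1 + 1 + 1 + 0
= 8


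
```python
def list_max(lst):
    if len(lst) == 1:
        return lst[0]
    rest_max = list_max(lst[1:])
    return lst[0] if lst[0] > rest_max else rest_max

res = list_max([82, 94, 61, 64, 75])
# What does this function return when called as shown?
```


list_max([82, 94, 61, 64, 75])
= compare 82 with list_max([94, 61, 64, 75])
= compare 94 with list_max([61, 64, 75])
= compare 61 with list_max([64, 75])
= compare 64 with list_max([75])
Base: list_max([75]) = 75
compare 64 with 75: max = 75
compare 61 with 75: max = 75
compare 94 with 75: max = 94
compare 82 with 94: max = 94
= 94


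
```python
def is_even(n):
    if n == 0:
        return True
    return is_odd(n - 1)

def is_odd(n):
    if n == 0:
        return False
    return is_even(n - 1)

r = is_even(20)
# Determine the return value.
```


is_even(20)
= is_odd(19)
= is_even(18)
= is_odd(17)
= is_even(16)
= is_odd(15)
= is_even(14)
= is_odd(13)
= is_even(12)
= is_odd(11)
= is_even(10)
= is_odd(9)
= is_even(8)
= is_odd(7)
= is_even(6)
= is_odd(5)
= is_even(4)
= is_odd(3)
= is_even(2)
= is_odd(1)
= is_even(0)
n == 0: return True
= True


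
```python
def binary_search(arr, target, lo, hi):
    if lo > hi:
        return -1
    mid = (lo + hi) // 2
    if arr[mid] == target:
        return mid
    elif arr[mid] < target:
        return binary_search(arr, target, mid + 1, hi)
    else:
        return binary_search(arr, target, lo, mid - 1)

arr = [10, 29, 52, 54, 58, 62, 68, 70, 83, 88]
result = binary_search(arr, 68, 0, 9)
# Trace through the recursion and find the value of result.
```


binary_search(arr, 68, 0, 9)
lo=0, hi=9, mid=4, arr[mid]=58
58 < 68, search right half
lo=5, hi=9, mid=7, arr[mid]=70
70 > 68, search left half
lo=5, hi=6, mid=5, arr[mid]=62
62 < 68, search right half
lo=6, hi=6, mid=6, arr[mid]=68
arr[6] == 68, found at index 6
= 6


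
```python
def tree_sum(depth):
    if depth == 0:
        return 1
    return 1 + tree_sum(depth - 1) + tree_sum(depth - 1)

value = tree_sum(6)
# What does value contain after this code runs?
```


tree_sum(6)
= 1 + tree_sum(5) + tree_sum(5)
= 1 + 2 * tree_sum(5)
tree_sum(k) = 2^(k+1) - 1
tree_sum(0) = 1
tree_sum(1) = 3
tree_sum(2) = 7
tree_sum(3) = 15
tree_sum(4) = 31
tree_sum(6) = 2^7 - 1 = 127


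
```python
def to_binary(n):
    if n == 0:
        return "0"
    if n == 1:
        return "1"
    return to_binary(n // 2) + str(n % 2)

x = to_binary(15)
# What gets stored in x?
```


to_binary(15)
= to_binary(7) + "1"
= to_binary(3) + "1" + "1"
= to_binary(1) + "1" + "1" + "1"
= "1" + "1" + "1" + "1"
= "1111"


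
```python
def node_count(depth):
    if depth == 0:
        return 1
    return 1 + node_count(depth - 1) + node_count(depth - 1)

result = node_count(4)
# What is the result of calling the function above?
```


node_count(4)
= 1 + node_count(3) + node_count(3)
= 1 + 2 * node_count(3)
node_count(k) = 2^(k+1) - 1
node_count(0) = 1
node_count(1) = 3
node_count(2) = 7
node_count(3) = 15
node_count(4) = 31
node_count(4) = 2^5 - 1 = 31


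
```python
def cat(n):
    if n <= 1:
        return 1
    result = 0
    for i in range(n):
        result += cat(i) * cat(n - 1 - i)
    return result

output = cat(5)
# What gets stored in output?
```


cat(5)
= sum of cat(i) * cat(5-1-i) for i in 0..4
First compute sub-values bottom-up:
  cat(0) = 1, cat(1) = 1
  cat(2) = 1*1 + 1*1 = 2
  cat(3) = 1*2 + 1*1 + 2*1 = 5
  cat(4) = 1*5 + 1*2 + 2*1 + 5*1 = 14
Now cat(5):
  cat(0)*cat(4) = 1*14 = 14
  cat(1)*cat(3) = 1*5 = 5
  cat(2)*cat(2) = 2*2 = 4
  cat(3)*cat(1) = 5*1 = 5
  cat(4)*cat(0) = 14*1 = 14
= 14 + 5 + 4 + 5 + 14
= 42


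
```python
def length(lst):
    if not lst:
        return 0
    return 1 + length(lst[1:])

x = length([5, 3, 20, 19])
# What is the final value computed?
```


length([5, 3, 20, 19])
= 1 + length([3, 20, 19])
= 1 + 1 + length([20, 19])
= 1 + 1 + 1 + length([19])
= 1 + 1 + 1 + 1 + length([])
= 1 + 1 + 1 + 1 + 0
= 4


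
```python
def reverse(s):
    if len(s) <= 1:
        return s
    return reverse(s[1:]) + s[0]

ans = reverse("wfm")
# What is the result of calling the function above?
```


reverse("wfm")
= reverse("fm") + "w"
= reverse("m") + "f" + "w"
= "m" + "f" + "w"
= "mfw"


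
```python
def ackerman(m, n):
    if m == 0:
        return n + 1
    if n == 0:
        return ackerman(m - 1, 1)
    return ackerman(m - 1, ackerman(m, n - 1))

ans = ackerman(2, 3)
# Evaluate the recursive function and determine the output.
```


ackerman(2, 3)
= ackerman(1, ackerman(2, 2))
First compute ackerman(2, 2) = 7
= ackerman(1, 7)
= 9


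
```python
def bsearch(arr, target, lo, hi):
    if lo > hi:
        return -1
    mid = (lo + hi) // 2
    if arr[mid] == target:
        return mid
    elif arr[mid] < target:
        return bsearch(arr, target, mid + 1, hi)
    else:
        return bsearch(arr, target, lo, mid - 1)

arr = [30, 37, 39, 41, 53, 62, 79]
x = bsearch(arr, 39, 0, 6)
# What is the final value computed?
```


bsearch(arr, 39, 0, 6)
lo=0, hi=6, mid=3, arr[mid]=41
41 > 39, search left half
lo=0, hi=2, mid=1, arr[mid]=37
37 < 39, search right half
lo=2, hi=2, mid=2, arr[mid]=39
arr[2] == 39, found at index 2
= 2


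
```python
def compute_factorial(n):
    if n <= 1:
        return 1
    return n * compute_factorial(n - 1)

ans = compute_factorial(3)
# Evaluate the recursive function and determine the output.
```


compute_factorial(3)
= 3 * compute_factorial(2)
= 3 * 2 * compute_factorial(1)
= 3 * 2 * 1
= 6


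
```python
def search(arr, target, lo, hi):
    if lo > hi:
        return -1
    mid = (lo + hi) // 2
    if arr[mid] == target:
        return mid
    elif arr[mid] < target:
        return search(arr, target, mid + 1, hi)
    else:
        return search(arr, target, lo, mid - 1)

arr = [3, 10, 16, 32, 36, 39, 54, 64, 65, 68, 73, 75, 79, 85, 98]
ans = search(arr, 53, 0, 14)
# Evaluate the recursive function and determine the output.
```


search(arr, 53, 0, 14)
lo=0, hi=14, mid=7, arr[mid]=64
64 > 53, search left half
lo=0, hi=6, mid=3, arr[mid]=32
32 < 53, search right half
lo=4, hi=6, mid=5, arr[mid]=39
39 < 53, search right half
lo=6, hi=6, mid=6, arr[mid]=54
54 > 53, search left half
lo > hi, target not found, return -1
= -1


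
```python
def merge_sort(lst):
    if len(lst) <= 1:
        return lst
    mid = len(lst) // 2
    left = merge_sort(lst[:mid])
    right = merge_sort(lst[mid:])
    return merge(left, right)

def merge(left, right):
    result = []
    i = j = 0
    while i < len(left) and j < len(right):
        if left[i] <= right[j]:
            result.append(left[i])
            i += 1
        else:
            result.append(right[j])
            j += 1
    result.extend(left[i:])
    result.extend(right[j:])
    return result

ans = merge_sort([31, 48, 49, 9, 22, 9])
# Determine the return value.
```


merge_sort([31, 48, 49, 9, 22, 9])
Split into [31, 48, 49] and [9, 22, 9]
Left sorted: [31, 48, 49]
Right sorted: [9, 9, 22]
Merge [31, 48, 49] and [9, 9, 22]
= [9, 9, 22, 31, 48, 49]


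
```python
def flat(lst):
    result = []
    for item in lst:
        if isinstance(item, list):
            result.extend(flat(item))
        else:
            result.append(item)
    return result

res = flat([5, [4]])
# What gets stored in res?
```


flat([5, [4]])
Processing each element:
  5 is not a list -> append 5
  [4] is a list -> flat recursively -> [4]
= [5, 4]


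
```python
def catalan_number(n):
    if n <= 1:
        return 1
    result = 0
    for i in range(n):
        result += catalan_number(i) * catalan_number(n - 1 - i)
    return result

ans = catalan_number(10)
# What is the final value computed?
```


catalan_number(10)
= sum of catalan_number(i) * catalan_number(10-1-i) for i in 0..9
First compute sub-values bottom-up:
  catalan_number(0) = 1, catalan_number(1) = 1
  catalan_number(2) = 1*1 + 1*1 = 2
  catalan_number(3) = 1*2 + 1*1 + 2*1 = 5
  catalan_number(4) = 1*5 + 1*2 + 2*1 + 5*1 = 14
  catalan_number(5) = 1*14 + 1*5 + 2*2 + 5*1 + 14*1 = 42
  catalan_number(6) = 1*42 + 1*14 + 2*5 + 5*2 + 14*1 + 42*1 = 132
  catalan_number(7) = 1*132 + 1*42 + 2*14 + 5*5 + 14*2 + 42*1 + 132*1 = 429
  catalan_number(8) = 1*429 + 1*132 + 2*42 + 5*14 + 14*5 + 42*2 + 132*1 + 429*1 = 1430
  catalan_number(9) = 1*1430 + 1*429 + 2*132 + 5*42 + 14*14 + 42*5 + 132*2 + 429*1 + 1430*1 = 4862
Now catalan_number(10):
  catalan_number(0)*catalan_number(9) = 1*4862 = 4862
  catalan_number(1)*catalan_number(8) = 1*1430 = 1430
  catalan_number(2)*catalan_number(7) = 2*429 = 858
  catalan_number(3)*catalan_number(6) = 5*132 = 660
  catalan_number(4)*catalan_number(5) = 14*42 = 588
  catalan_number(5)*catalan_number(4) = 42*14 = 588
  catalan_number(6)*catalan_number(3) = 132*5 = 660
  catalan_number(7)*catalan_number(2) = 429*2 = 858
  catalan_number(8)*catalan_number(1) = 1430*1 = 1430
  catalan_number(9)*catalan_number(0) = 4862*1 = 4862
= 4862 + 1430 + 858 + 660 + 588 + 588 + 660 + 858 + 1430 + 4862
= 16796


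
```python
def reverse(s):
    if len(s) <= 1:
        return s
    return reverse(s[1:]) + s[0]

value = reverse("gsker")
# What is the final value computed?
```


reverse("gsker")
= reverse("sker") + "g"
= reverse("ker") + "s" + "g"
= reverse("er") + "k" + "s" + "g"
= reverse("r") + "e" + "k" + "s" + "g"
= "r" + "e" + "k" + "s" + "g"
= "reksg"


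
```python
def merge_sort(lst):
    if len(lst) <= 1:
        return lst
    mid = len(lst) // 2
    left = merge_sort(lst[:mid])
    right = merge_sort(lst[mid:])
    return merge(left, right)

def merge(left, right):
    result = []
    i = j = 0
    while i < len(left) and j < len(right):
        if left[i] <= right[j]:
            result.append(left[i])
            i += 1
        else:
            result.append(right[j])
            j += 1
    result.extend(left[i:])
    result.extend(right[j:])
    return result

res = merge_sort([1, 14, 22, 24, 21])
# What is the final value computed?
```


merge_sort([1, 14, 22, 24, 21])
Split into [1, 14] and [22, 24, 21]
Left sorted: [1, 14]
Right sorted: [21, 22, 24]
Merge [1, 14] and [21, 22, 24]
= [1, 14, 21, 22, 24]


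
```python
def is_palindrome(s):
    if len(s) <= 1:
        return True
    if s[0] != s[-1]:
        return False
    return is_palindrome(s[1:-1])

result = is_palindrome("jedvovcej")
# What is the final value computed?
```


is_palindrome("jedvovcej")
"jedvovcej": s[0]='j' == s[-1]='j' -> is_palindrome("edvovce")
"edvovce": s[0]='e' == s[-1]='e' -> is_palindrome("dvovc")
"dvovc": s[0]='d' != s[-1]='c' -> False
= False


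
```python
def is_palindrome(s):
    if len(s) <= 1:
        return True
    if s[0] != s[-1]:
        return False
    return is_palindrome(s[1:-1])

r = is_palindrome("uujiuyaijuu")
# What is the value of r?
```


is_palindrome("uujiuyaijuu")
"uujiuyaijuu": s[0]='u' == s[-1]='u' -> is_palindrome("ujiuyaiju")
"ujiuyaiju": s[0]='u' == s[-1]='u' -> is_palindrome("jiuyaij")
"jiuyaij": s[0]='j' == s[-1]='j' -> is_palindrome("iuyai")
"iuyai": s[0]='i' == s[-1]='i' -> is_palindrome("uya")
"uya": s[0]='u' != s[-1]='a' -> False
= False


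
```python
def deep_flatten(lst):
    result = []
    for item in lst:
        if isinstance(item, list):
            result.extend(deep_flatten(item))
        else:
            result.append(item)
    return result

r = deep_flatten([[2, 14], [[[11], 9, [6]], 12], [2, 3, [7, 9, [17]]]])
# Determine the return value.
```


deep_flatten([[2, 14], [[[11], 9, [6]], 12], [2, 3, [7, 9, [17]]]])
Processing each element:
  [2, 14] is a list -> deep_flatten recursively -> [2, 14]
  [[[11], 9, [6]], 12] is a list -> deep_flatten recursively -> [11, 9, 6, 12]
  [2, 3, [7, 9, [17]]] is a list -> deep_flatten recursively -> [2, 3, 7, 9, 17]
= [2, 14, 11, 9, 6, 12, 2, 3, 7, 9, 17]


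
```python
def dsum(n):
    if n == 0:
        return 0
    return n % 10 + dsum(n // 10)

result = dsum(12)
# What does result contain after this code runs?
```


dsum(12)
= 2 + dsum(1)
= 2 + 1 + dsum(0)
= 2 + 1 + 0
= 3


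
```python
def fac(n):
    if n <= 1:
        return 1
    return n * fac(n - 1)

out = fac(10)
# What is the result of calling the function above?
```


fac(10)
= 10 * fac(9)
= 10 * 9 * fac(8)
= 10 * 9 * 8 * fac(7)
= 10 * 9 * 8 * 7 * fac(6)
= 10 * 9 * 8 * 7 * 6 * fac(5)
= 10 * 9 * 8 * 7 * 6 * 5 * fac(4)
= 10 * 9 * 8 * 7 * 6 * 5 * 4 * fac(3)
= 10 * 9 * 8 * 7 * 6 * 5 * 4 * 3 * fac(2)
= 10 * 9 * 8 * 7 * 6 * 5 * 4 * 3 * 2 * fac(1)
= 10 * 9 * 8 * 7 * 6 * 5 * 4 * 3 * 2 * 1
= 3628800


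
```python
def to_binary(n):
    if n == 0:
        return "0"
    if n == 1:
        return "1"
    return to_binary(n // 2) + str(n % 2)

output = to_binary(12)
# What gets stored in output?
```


to_binary(12)
= to_binary(6) + "0"
= to_binary(3) + "0" + "0"
= to_binary(1) + "1" + "0" + "0"
= "1" + "1" + "0" + "0"
= "1100"


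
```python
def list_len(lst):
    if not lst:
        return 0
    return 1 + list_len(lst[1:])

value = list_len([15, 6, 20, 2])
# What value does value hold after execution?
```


list_len([15, 6, 20, 2])
= 1 + list_len([6, 20, 2])
= 1 + 1 + list_len([20, 2])
= 1 + 1 + 1 + list_len([2])
= 1 + 1 + 1 + 1 + list_len([])
= 1 + 1 + 1 + 1 + 0
= 4


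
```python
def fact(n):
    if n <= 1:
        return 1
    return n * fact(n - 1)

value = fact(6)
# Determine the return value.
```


fact(6)
= 6 * fact(5)
= 6 * 5 * fact(4)
= 6 * 5 * 4 * fact(3)
= 6 * 5 * 4 * 3 * fact(2)
= 6 * 5 * 4 * 3 * 2 * fact(1)
= 6 * 5 * 4 * 3 * 2 * 1
= 720


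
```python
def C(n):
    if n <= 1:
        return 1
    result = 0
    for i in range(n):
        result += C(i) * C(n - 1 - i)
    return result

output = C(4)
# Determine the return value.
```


C(4)
= sum of C(i) * C(4-1-i) for i in 0..3
First compute sub-values bottom-up:
  C(0) = 1, C(1) = 1
  C(2) = 1*1 + 1*1 = 2
  C(3) = 1*2 + 1*1 + 2*1 = 5
Now C(4):
  C(0)*C(3) = 1*5 = 5
  C(1)*C(2) = 1*2 = 2
  C(2)*C(1) = 2*1 = 2
  C(3)*C(0) = 5*1 = 5
= 5 + 2 + 2 + 5
= 14


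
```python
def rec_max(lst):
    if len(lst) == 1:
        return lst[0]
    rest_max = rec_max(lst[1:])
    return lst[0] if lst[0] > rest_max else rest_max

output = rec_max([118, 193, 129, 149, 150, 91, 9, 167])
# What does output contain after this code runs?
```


rec_max([118, 193, 129, 149, 150, 91, 9, 167])
= compare 118 with rec_max([193, 129, 149, 150, 91, 9, 167])
= compare 193 with rec_max([129, 149, 150, 91, 9, 167])
= compare 129 with rec_max([149, 150, 91, 9, 167])
= compare 149 with rec_max([150, 91, 9, 167])
= compare 150 with rec_max([91, 9, 167])
= compare 91 with rec_max([9, 167])
= compare 9 with rec_max([167])
Base: rec_max([167]) = 167
compare 9 with 167: max = 167
compare 91 with 167: max = 167
compare 150 with 167: max = 167
compare 149 with 167: max = 167
compare 129 with 167: max = 167
compare 193 with 167: max = 193
compare 118 with 193: max = 193
= 193


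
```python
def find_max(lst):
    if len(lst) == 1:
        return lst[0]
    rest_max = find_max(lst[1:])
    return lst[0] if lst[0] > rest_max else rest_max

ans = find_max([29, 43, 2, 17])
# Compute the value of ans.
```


find_max([29, 43, 2, 17])
= compare 29 with find_max([43, 2, 17])
= compare 43 with find_max([2, 17])
= compare 2 with find_max([17])
Base: find_max([17]) = 17
compare 2 with 17: max = 17
compare 43 with 17: max = 43
compare 29 with 43: max = 43
= 43
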